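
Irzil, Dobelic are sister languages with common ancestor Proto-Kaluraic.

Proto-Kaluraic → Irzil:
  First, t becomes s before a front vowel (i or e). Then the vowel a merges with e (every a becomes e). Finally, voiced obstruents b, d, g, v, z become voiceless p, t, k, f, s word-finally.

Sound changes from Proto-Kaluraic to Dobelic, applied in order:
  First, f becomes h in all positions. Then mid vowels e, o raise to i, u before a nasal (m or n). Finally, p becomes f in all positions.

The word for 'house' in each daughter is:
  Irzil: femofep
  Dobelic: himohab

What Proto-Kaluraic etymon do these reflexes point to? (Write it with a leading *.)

*femofab

Position 6: Irzil has e, Dobelic has a. Dobelic preserves a here (none of its changes turn any other segment into a), so the proto-segment is *a.
Position 1: Irzil has f, Dobelic has h. Taking the neighbouring segments as reconstructed: Irzil f can only go back to *f; Dobelic h could go back to *f or *h — the one source consistent with every daughter is *f.
This points to *femofab. Verify forward in each daughter:
Irzil: *femofab > femofeb > femofep  (by vowel merger, final devoicing)
Dobelic: *femofab > hemohab > himohab  (by unconditioned shift, pre-nasal raising)
Only *femofab yields all of Irzil femofep, Dobelic himohab.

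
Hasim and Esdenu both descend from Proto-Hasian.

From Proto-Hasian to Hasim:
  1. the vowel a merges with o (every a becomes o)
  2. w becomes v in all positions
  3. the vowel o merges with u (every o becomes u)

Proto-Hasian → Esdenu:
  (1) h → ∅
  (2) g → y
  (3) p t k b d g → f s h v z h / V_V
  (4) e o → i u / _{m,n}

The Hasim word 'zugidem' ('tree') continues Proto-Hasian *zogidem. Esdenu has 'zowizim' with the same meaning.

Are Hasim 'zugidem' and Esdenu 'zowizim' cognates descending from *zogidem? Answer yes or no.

Derive the expected Esdenu reflex of *zogidem:
Esdenu: *zogidem > zoyidem > zoyizem > zoyizim  (by unconditioned shift, intervocalic lenition, pre-nasal raising)
The regular Esdenu reflex would be 'zoyizim', but the attested form is 'zowizim'. The correspondence is irregular, so they are not cognates (the Esdenu form has a different source).

no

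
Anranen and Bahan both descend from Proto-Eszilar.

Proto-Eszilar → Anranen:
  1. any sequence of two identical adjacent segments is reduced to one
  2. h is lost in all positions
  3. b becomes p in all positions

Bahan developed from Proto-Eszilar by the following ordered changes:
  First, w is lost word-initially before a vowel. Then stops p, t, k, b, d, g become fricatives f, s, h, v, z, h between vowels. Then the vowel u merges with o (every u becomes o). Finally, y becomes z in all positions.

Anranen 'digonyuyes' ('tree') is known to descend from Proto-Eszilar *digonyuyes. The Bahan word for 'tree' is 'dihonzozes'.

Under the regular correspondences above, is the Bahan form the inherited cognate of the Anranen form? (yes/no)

Derive the expected Bahan reflex of *digonyuyes:
Bahan: *digonyuyes > dihonyuyes > dihonyoyes > dihonzozes  (by intervocalic lenition, vowel merger, unconditioned shift)
Bahan 'dihonzozes' matches the regular reflex exactly, so the pair is cognate.

yes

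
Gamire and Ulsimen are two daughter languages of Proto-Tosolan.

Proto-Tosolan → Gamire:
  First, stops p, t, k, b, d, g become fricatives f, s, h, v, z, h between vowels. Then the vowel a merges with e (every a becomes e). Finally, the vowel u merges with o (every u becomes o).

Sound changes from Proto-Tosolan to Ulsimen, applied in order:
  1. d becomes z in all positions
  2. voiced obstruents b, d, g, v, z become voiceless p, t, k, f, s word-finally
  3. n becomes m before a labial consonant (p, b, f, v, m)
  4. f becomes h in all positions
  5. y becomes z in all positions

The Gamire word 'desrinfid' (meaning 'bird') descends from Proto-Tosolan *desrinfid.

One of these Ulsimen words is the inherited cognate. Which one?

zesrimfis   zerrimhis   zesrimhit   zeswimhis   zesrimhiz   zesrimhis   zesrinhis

Ulsimen: *desrinfid
  desrinfid → zesrinfiz   [unconditioned shift]
  zesrinfiz → zesrinfis   [final devoicing]
  zesrinfis → zesrimfis   [nasal place assimilation]
  zesrimfis → zesrimhis   [unconditioned shift]
  zesrimhis (rule 5 does not apply)
  giving Ulsimen zesrimhis.
Among the options, 'zesrimhis' alone shows every Ulsimen change applied in order.

zesrimhis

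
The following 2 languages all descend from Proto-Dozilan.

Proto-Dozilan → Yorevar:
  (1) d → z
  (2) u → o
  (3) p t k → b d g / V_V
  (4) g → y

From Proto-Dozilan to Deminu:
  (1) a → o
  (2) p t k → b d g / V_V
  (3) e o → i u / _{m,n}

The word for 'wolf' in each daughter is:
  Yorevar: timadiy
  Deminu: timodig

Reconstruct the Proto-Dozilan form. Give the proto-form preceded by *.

*timatig

Position 4: Yorevar has a, Deminu has o. Yorevar preserves a here (none of its changes turn any other segment into a), so the proto-segment is *a.
Position 7: Yorevar has y, Deminu has g. Taking the neighbouring segments as reconstructed: Yorevar y could go back to *g or *y; Deminu g can only go back to *g — the one source consistent with every daughter is *g.
Continuing position by position gives *timatig; check it forward:
Yorevar: *timatig
  timatig (rule 1 does not apply)
  timatig (rule 2 does not apply)
  timatig → timadig   [intervocalic voicing]
  timadig → timadiy   [unconditioned shift]
  giving Yorevar timadiy.
Deminu: *timatig
  timatig → timotig   [vowel merger]
  timotig → timodig   [intervocalic voicing]
  timodig (rule 3 does not apply)
  giving Deminu timodig.
*timatig is the unique common source.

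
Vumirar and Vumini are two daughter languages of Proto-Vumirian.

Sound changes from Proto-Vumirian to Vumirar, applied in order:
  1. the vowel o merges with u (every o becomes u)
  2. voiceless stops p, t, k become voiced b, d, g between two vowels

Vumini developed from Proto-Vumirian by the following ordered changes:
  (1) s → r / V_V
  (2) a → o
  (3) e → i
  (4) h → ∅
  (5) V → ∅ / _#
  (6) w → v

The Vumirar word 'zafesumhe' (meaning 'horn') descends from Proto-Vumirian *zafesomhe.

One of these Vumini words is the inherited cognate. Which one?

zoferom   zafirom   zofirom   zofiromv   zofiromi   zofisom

Vumini: *zafesomhe > zaferomhe > zoferomhe > zofiromhi > zofiromi > zofirom  (by rhotacism, vowel merger, vowel merger, h-loss, apocope)

zofirom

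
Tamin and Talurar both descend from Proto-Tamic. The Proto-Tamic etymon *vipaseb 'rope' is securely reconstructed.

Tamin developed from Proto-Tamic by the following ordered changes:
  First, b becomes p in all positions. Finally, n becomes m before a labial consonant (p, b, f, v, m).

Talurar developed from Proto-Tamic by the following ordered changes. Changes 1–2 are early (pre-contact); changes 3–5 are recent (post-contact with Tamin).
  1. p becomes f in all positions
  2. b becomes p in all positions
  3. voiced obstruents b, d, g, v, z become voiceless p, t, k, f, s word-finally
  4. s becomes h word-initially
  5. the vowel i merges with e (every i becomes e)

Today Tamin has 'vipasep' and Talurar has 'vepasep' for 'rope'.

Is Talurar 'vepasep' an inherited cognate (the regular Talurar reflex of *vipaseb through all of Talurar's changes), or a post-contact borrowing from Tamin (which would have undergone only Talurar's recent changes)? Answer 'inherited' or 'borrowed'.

If inherited, *vipaseb would pass through all of Talurar's changes:
Talurar: start from *vipaseb.
  rule 1 (unconditioned shift): vipaseb → vifaseb
  rule 2 (unconditioned shift): vifaseb → vifasep
  rule 3: no change — vifasep
  rule 4: no change — vifasep
  rule 5 (vowel merger): vifasep → vefasep
  ⇒ Talurar vefasep
If borrowed from Tamin 'vipasep' after the early changes, it would undergo only the recent ones:
  rule 3 (final devoicing): no change (vipasep)
  rule 4 (debuccalisation): no change (vipasep)
  rule 5 (vowel merger): vipasep → vepasep
  ⇒ as a loan: vepasep
Talurar 'vepasep' matches the loan outcome 'vepasep', not the inherited 'vefasep' — it skipped the early Talurar changes, so it was borrowed from Tamin.

borrowed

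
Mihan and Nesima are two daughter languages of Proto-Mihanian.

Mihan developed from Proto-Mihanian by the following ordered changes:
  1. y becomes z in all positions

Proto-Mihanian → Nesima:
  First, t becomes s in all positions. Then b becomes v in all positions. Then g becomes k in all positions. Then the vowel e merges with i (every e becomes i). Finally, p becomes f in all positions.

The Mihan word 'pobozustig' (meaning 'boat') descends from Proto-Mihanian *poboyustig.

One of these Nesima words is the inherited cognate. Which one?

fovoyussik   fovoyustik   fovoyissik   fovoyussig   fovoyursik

Nesima: *poboyustig
  poboyustig → poboyussig   [unconditioned shift]
  poboyussig → povoyussig   [unconditioned shift]
  povoyussig → povoyussik   [unconditioned shift]
  povoyussik (rule 4 does not apply)
  povoyussik → fovoyussik   [unconditioned shift]
  giving Nesima fovoyussik.

fovoyussik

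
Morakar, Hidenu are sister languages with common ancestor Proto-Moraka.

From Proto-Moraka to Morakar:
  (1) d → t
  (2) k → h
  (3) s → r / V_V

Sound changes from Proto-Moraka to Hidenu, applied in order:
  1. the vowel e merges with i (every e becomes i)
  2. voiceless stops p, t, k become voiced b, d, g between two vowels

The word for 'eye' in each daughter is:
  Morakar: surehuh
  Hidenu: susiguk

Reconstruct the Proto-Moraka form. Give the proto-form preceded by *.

Position 3: Morakar has r, Hidenu has s. Hidenu preserves s here (none of its changes turn any other segment into s), so the proto-segment is *s.
Position 4: Morakar has e, Hidenu has i. Morakar preserves e here (none of its changes turn any other segment into e), so the proto-segment is *e.
Position 5: Morakar has h, Hidenu has g. Taking the neighbouring segments as reconstructed: Morakar h could go back to *k or *h; Hidenu g could go back to *k or *g — the one source consistent with every daughter is *k.
Continuing position by position gives *susekuk; check it forward:
Morakar: start from *susekuk.
  rule 1: no change — susekuk
  rule 2 (unconditioned shift): susekuk → susehuh
  rule 3 (rhotacism): susehuh → surehuh
  ⇒ Morakar surehuh
Hidenu: *susekuk > susikuk > susiguk  (by vowel merger, intervocalic voicing)
No other proto-form is consistent with every reflex, so the reconstruction is *susekuk.

*susekuk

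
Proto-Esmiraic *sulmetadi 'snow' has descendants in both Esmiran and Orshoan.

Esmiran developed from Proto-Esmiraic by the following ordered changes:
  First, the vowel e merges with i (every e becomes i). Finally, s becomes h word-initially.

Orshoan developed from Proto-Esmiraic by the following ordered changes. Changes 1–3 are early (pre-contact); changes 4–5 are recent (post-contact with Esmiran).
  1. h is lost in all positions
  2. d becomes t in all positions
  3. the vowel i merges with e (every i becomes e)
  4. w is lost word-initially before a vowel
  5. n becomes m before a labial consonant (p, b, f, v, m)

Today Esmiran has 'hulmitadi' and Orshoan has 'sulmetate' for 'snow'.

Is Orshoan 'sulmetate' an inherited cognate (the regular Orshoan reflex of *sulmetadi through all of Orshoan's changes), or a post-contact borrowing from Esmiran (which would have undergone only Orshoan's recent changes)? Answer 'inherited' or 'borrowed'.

If inherited, *sulmetadi would pass through all of Orshoan's changes:
Orshoan: start from *sulmetadi.
  rule 1: no change — sulmetadi
  rule 2 (unconditioned shift): sulmetadi → sulmetati
  rule 3 (vowel merger): sulmetati → sulmetate
  rule 4: no change — sulmetate
  rule 5: no change — sulmetate
  ⇒ Orshoan sulmetate
If borrowed from Esmiran 'hulmitadi' after the early changes, it would undergo only the recent ones:
  rule 4 (glide loss): no change (hulmitadi)
  rule 5 (nasal place assimilation): no change (hulmitadi)
  ⇒ as a loan: hulmitadi
Orshoan 'sulmetate' matches the inherited outcome exactly, so it is an inherited cognate, not a loan.

inherited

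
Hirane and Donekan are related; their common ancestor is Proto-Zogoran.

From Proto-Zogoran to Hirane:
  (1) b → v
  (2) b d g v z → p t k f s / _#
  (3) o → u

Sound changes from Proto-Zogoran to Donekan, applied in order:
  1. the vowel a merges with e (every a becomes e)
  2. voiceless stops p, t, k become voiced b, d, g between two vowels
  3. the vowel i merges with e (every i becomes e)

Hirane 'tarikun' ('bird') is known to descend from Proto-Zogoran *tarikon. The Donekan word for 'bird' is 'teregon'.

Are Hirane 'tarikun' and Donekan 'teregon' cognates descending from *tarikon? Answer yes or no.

yes

Derive the expected Donekan reflex of *tarikon:
Donekan: *tarikon > terikon > terigon > teregon  (by vowel merger, intervocalic voicing, vowel merger)
Donekan 'teregon' matches the regular reflex exactly, so the pair is cognate.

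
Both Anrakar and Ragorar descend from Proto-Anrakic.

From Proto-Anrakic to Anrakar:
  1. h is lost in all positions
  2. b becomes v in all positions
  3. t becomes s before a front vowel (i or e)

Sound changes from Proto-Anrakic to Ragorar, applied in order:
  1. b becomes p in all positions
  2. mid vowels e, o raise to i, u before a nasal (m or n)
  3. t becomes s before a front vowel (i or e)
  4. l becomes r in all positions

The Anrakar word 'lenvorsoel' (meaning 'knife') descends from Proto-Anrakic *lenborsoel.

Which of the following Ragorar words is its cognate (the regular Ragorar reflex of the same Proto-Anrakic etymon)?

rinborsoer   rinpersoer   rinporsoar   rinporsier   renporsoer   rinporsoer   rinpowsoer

rinporsoer

Ragorar: *lenborsoel
  lenborsoel → lenporsoel   [unconditioned shift]
  lenporsoel → linporsoel   [pre-nasal raising]
  linporsoel (rule 3 does not apply)
  linporsoel → rinporsoer   [unconditioned shift]
  giving Ragorar rinporsoer.
Only 'rinporsoer' matches the regular Ragorar development of *lenborsoel.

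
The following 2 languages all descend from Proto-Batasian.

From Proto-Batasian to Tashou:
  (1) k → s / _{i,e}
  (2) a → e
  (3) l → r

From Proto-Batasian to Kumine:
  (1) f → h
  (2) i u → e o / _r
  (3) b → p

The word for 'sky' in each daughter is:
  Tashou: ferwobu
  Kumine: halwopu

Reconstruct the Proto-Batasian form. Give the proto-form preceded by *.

Position 2: Tashou has e, Kumine has a. Kumine preserves a here (none of its changes turn any other segment into a), so the proto-segment is *a.
Position 3: Tashou has r, Kumine has l. Kumine preserves l here (none of its changes turn any other segment into l), so the proto-segment is *l.
Verify the candidate proto-form against each daughter:
Tashou: *falwobu > felwobu > ferwobu  (by vowel merger, unconditioned shift)
Kumine: start from *falwobu.
  rule 1 (unconditioned shift): falwobu → halwobu
  rule 2: no change — halwobu
  rule 3 (unconditioned shift): halwobu → halwopu
  ⇒ Kumine halwopu
*falwobu is the unique common source.

*falwobu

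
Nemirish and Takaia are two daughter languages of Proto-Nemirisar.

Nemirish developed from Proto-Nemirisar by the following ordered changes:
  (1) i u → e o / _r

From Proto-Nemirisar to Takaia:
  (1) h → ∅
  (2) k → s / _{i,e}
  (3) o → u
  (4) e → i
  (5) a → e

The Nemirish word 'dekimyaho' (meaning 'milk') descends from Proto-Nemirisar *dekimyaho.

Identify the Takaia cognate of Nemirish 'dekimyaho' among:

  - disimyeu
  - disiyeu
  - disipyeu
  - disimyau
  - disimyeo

Takaia: *dekimyaho
  dekimyaho → dekimyao   [h-loss]
  dekimyao → desimyao   [palatalisation]
  desimyao → desimyau   [vowel merger]
  desimyau → disimyau   [vowel merger]
  disimyau → disimyeu   [vowel merger]
  giving Takaia disimyeu.
The other candidates each miss or misapply at least one Takaia change.

disimyeu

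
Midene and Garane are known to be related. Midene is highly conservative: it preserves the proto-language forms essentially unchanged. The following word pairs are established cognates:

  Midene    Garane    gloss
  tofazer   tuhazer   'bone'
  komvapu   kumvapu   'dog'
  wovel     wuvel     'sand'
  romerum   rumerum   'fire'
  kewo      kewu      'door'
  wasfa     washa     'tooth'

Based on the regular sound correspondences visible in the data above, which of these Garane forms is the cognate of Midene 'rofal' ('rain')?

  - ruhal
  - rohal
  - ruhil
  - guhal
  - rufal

ruhal

tofazer ~ tuhazer — Midene o corresponds to Garane u after a consonant, before a labial obstruent.
tofazer ~ tuhazer — Midene f corresponds to Garane h between vowels (before a back vowel).
Applying these to Midene 'rofal':
  rofal → rufal   (o→u after a consonant, before a labial obstruent)
  rufal → ruhal   (f→h between vowels (before a back vowel))
So the Garane cognate is 'ruhal'.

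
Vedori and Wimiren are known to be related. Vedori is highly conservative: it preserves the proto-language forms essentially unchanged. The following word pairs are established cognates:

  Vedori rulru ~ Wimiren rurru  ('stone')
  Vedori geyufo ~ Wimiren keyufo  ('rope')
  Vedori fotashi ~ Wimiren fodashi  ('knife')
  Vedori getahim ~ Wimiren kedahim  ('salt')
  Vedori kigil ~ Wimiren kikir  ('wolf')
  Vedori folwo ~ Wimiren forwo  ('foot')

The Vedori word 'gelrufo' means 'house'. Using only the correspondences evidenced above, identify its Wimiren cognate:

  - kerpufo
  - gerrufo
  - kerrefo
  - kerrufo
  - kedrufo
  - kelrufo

geyufo ~ keyufo, getahim ~ kedahim — Vedori g corresponds to Wimiren k word-initially before a front vowel.
rulru ~ rurru — Vedori l corresponds to Wimiren r after a vowel, before r.
Applying these to Vedori 'gelrufo':
  gelrufo → kelrufo   (g→k word-initially before a front vowel)
  kelrufo → kerrufo   (l→r after a vowel, before r)
So the Wimiren cognate is 'kerrufo'.

kerrufo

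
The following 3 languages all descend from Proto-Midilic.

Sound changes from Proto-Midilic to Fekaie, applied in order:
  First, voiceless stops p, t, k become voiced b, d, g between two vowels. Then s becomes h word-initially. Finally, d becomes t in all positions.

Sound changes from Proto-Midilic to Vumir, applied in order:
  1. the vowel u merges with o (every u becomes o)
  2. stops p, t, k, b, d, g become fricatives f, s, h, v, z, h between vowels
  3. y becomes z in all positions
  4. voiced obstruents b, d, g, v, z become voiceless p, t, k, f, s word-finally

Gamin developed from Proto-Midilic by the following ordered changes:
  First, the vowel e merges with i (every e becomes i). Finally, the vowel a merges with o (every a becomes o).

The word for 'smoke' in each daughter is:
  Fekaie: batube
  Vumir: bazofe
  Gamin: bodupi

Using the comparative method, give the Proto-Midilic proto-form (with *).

Position 2: Fekaie has a, Vumir has a, Gamin has o. Fekaie preserves a here (none of its changes turn any other segment into a), so the proto-segment is *a.
Position 4: Fekaie has u, Vumir has o, Gamin has u. Fekaie preserves u here (none of its changes turn any other segment into u), so the proto-segment is *u.
Position 6: Fekaie has e, Vumir has e, Gamin has i. Fekaie preserves e here (none of its changes turn any other segment into e), so the proto-segment is *e.
This points to *badupe. Verify forward in each daughter:
Fekaie: start from *badupe.
  rule 1 (intervocalic voicing): badupe → badube
  rule 2: no change — badube
  rule 3 (unconditioned shift): badube → batube
  ⇒ Fekaie batube
Vumir: *badupe
  badupe → badope   [vowel merger]
  badope → bazofe   [intervocalic lenition]
  bazofe (rule 3 does not apply)
  bazofe (rule 4 does not apply)
  giving Vumir bazofe.
Gamin: *badupe
  badupe → badupi   [vowel merger]
  badupi → bodupi   [vowel merger]
  giving Gamin bodupi.
No other proto-form is consistent with every reflex, so the reconstruction is *badupe.

*badupe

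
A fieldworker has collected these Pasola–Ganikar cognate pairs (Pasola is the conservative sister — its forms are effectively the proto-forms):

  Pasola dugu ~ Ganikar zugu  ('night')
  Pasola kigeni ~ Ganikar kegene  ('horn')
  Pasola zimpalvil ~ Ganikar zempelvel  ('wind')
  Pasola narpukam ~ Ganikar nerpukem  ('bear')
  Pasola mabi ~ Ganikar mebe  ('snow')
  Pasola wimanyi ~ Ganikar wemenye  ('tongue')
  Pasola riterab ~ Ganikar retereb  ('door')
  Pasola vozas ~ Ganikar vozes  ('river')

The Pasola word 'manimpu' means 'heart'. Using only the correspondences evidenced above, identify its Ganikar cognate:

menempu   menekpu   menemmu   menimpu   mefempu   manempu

wimanyi ~ wemenye — Pasola a corresponds to Ganikar e after a consonant, before a nasal.
zimpalvil ~ zempelvel, wimanyi ~ wemenye — Pasola i corresponds to Ganikar e after a consonant, before a nasal.
Applying these to Pasola 'manimpu':
  manimpu → menimpu   (a→e after a consonant, before a nasal)
  menimpu → menempu   (i→e after a consonant, before a nasal)
So the Ganikar cognate is 'menempu'.

menempu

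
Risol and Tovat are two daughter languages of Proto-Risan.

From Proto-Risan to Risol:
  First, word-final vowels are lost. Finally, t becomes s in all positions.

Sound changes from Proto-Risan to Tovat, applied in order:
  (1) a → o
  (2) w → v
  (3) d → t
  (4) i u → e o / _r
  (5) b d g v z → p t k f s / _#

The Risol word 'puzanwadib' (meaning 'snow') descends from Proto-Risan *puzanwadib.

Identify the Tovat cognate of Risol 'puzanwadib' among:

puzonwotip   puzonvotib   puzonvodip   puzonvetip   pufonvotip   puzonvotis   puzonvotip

Tovat: *puzanwadib > puzonwodib > puzonvodib > puzonvotib > puzonvotip  (by vowel merger, unconditioned shift, unconditioned shift, final devoicing)

puzonvotip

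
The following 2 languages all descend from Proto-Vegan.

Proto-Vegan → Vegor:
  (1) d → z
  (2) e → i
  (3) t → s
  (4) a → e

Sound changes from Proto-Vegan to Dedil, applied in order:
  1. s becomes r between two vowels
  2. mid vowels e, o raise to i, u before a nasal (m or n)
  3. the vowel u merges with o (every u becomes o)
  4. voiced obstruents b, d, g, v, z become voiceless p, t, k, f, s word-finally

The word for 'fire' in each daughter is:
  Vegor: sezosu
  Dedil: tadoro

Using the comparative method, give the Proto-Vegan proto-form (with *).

*tadosu

Position 1: Vegor has s, Dedil has t. Taking the neighbouring segments as reconstructed: Vegor s could go back to *t or *s; Dedil t can only go back to *t — the one source consistent with every daughter is *t.
Position 6: Vegor has u, Dedil has o. Vegor preserves u here (none of its changes turn any other segment into u), so the proto-segment is *u.
Continuing position by position gives *tadosu; check it forward:
Vegor: start from *tadosu.
  rule 1 (unconditioned shift): tadosu → tazosu
  rule 2: no change — tazosu
  rule 3 (unconditioned shift): tazosu → sazosu
  rule 4 (vowel merger): sazosu → sezosu
  ⇒ Vegor sezosu
Dedil: start from *tadosu.
  rule 1 (rhotacism): tadosu → tadoru
  rule 2: no change — tadoru
  rule 3 (vowel merger): tadoru → tadoro
  rule 4: no change — tadoro
  ⇒ Dedil tadoro
No other proto-form is consistent with every reflex, so the reconstruction is *tadosu.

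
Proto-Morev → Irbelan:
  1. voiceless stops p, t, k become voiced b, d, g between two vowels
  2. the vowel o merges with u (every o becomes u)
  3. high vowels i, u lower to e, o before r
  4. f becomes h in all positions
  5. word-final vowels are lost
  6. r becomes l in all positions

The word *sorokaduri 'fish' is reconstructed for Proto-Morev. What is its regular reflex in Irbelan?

Irbelan: start from *sorokaduri.
  rule 1 (intervocalic voicing): sorokaduri → sorogaduri
  rule 2 (vowel merger): sorogaduri → surugaduri
  rule 3 (pre-rhotic lowering): surugaduri → sorugadori
  rule 4: no change — sorugadori
  rule 5 (apocope): sorugadori → sorugador
  rule 6 (unconditioned shift): sorugador → solugadol
  ⇒ Irbelan solugadol

solugadol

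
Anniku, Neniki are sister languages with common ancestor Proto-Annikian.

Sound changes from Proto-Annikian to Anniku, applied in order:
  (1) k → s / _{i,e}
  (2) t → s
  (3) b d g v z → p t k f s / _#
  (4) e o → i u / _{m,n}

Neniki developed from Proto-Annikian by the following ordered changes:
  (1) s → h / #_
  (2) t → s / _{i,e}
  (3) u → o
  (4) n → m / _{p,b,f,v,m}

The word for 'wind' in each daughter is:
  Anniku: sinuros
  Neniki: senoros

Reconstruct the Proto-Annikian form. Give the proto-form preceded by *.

*tenuros

Position 2: Anniku has i, Neniki has e. Neniki preserves e here (none of its changes turn any other segment into e), so the proto-segment is *e.
Position 1: Anniku has s, Neniki has s. Taking the neighbouring segments as reconstructed: Anniku s could go back to *t or *k or *s; Neniki s can only go back to *t — the one source consistent with every daughter is *t.
Position 4: Anniku has u, Neniki has o. Taking the neighbouring segments as reconstructed: Anniku u can only go back to *u; Neniki o could go back to *o or *u — the one source consistent with every daughter is *u.
Continuing position by position gives *tenuros; check it forward:
Anniku: *tenuros
  tenuros (rule 1 does not apply)
  tenuros → senuros   [unconditioned shift]
  senuros (rule 3 does not apply)
  senuros → sinuros   [pre-nasal raising]
  giving Anniku sinuros.
Neniki: *tenuros > senuros > senoros  (by palatalisation, vowel merger)
No other proto-form is consistent with every reflex, so the reconstruction is *tenuros.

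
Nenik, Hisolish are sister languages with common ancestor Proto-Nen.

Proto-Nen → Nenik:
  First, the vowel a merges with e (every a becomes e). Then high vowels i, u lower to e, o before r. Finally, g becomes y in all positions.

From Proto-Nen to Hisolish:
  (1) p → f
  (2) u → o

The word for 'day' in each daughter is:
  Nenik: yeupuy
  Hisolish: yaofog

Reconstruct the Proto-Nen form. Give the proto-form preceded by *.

Position 6: Nenik has y, Hisolish has g. Hisolish preserves g here (none of its changes turn any other segment into g), so the proto-segment is *g.
Position 4: Nenik has p, Hisolish has f. Nenik preserves p here (none of its changes turn any other segment into p), so the proto-segment is *p.
Verify the candidate proto-form against each daughter:
Nenik: *yaupug
  yaupug → yeupug   [vowel merger]
  yeupug (rule 2 does not apply)
  yeupug → yeupuy   [unconditioned shift]
  giving Nenik yeupuy.
Hisolish: *yaupug > yaufug > yaofog  (by unconditioned shift, vowel merger)
Only *yaupug yields all of Nenik yeupuy, Hisolish yaofog.

*yaupug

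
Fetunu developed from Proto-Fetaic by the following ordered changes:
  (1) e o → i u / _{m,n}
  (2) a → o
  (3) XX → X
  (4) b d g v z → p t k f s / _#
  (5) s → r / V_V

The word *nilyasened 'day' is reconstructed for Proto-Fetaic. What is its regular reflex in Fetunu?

Fetunu: start from *nilyasened.
  rule 1 (pre-nasal raising): nilyasened → nilyasined
  rule 2 (vowel merger): nilyasined → nilyosined
  rule 3: no change — nilyosined
  rule 4 (final devoicing): nilyosined → nilyosinet
  rule 5 (rhotacism): nilyosinet → nilyorinet
  ⇒ Fetunu nilyorinet

nilyorinet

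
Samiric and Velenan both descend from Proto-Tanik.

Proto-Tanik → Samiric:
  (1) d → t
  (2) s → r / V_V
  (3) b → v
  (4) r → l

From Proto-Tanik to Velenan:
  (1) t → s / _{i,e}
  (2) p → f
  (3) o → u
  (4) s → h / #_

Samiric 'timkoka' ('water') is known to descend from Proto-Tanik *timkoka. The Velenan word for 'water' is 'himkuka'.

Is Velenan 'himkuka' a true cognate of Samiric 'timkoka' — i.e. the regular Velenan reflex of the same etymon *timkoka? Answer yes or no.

yes

Derive the expected Velenan reflex of *timkoka:
Velenan: *timkoka
  timkoka → simkoka   [palatalisation]
  simkoka (rule 2 does not apply)
  simkoka → simkuka   [vowel merger]
  simkuka → himkuka   [debuccalisation]
  giving Velenan himkuka.
Velenan 'himkuka' matches the regular reflex exactly, so the pair is cognate.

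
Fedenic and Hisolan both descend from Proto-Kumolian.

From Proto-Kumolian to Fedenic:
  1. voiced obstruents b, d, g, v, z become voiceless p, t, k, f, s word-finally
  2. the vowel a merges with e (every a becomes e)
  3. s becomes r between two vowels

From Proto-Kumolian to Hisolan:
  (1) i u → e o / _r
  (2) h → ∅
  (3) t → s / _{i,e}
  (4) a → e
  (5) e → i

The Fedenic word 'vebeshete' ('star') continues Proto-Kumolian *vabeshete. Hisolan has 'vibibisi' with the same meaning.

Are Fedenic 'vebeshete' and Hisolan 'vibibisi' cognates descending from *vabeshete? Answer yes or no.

no

Derive the expected Hisolan reflex of *vabeshete:
Hisolan: start from *vabeshete.
  rule 1: no change — vabeshete
  rule 2 (h-loss): vabeshete → vabesete
  rule 3 (palatalisation): vabesete → vabesese
  rule 4 (vowel merger): vabesese → vebesese
  rule 5 (vowel merger): vebesese → vibisisi
  ⇒ Hisolan vibisisi
The regular Hisolan reflex would be 'vibisisi', but the attested form is 'vibibisi'. The correspondence is irregular, so they are not cognates (the Hisolan form has a different source).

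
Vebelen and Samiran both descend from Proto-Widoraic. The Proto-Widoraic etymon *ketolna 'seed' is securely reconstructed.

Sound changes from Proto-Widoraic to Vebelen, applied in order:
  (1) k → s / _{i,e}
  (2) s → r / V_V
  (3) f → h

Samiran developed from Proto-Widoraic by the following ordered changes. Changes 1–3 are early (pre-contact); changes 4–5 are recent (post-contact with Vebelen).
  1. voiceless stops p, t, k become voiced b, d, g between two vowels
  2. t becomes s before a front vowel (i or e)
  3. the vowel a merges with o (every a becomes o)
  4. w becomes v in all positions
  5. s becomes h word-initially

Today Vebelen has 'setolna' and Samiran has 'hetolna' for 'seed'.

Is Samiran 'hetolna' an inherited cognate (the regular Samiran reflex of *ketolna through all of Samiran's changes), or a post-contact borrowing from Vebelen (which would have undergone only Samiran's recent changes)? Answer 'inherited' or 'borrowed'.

borrowed

If inherited, *ketolna would pass through all of Samiran's changes:
Samiran: start from *ketolna.
  rule 1 (intervocalic voicing): ketolna → kedolna
  rule 2: no change — kedolna
  rule 3 (vowel merger): kedolna → kedolno
  rule 4: no change — kedolno
  rule 5: no change — kedolno
  ⇒ Samiran kedolno
If borrowed from Vebelen 'setolna' after the early changes, it would undergo only the recent ones:
  rule 4 (unconditioned shift): no change (setolna)
  rule 5 (debuccalisation): setolna → hetolna
  ⇒ as a loan: hetolna
Samiran 'hetolna' matches the loan outcome 'hetolna', not the inherited 'kedolno' — it skipped the early Samiran changes, so it was borrowed from Vebelen.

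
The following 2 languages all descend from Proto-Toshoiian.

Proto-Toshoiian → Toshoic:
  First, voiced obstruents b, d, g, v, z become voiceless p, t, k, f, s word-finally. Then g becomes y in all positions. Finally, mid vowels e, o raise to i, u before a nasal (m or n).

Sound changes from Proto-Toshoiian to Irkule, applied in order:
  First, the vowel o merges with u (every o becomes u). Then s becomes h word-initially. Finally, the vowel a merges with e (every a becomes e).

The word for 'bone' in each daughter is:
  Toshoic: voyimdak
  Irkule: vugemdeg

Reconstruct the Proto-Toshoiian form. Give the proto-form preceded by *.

*vogemdag

Position 7: Toshoic has a, Irkule has e. Toshoic preserves a here (none of its changes turn any other segment into a), so the proto-segment is *a.
Position 8: Toshoic has k, Irkule has g. Irkule preserves g here (none of its changes turn any other segment into g), so the proto-segment is *g.
Position 4: Toshoic has i, Irkule has e. Taking the neighbouring segments as reconstructed: Toshoic i could go back to *e or *i; Irkule e could go back to *a or *e — the one source consistent with every daughter is *e.
This points to *vogemdag. Verify forward in each daughter:
Toshoic: start from *vogemdag.
  rule 1 (final devoicing): vogemdag → vogemdak
  rule 2 (unconditioned shift): vogemdak → voyemdak
  rule 3 (pre-nasal raising): voyemdak → voyimdak
  ⇒ Toshoic voyimdak
Irkule: *vogemdag
  vogemdag → vugemdag   [vowel merger]
  vugemdag (rule 2 does not apply)
  vugemdag → vugemdeg   [vowel merger]
  giving Irkule vugemdeg.
No other proto-form is consistent with every reflex, so the reconstruction is *vogemdag.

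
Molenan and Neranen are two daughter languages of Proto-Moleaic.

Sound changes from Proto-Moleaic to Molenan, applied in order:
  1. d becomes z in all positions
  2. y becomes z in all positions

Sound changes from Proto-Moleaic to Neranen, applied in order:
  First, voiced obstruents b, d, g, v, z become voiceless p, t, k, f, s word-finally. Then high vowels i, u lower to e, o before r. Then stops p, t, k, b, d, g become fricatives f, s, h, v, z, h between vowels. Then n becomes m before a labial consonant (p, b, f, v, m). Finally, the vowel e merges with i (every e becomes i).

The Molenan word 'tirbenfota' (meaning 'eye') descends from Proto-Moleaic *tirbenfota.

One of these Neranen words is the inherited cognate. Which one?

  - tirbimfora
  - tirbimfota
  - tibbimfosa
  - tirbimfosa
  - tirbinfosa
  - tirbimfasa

Neranen: *tirbenfota > terbenfota > terbenfosa > terbemfosa > tirbimfosa  (by pre-rhotic lowering, intervocalic lenition, nasal place assimilation, vowel merger)

tirbimfosa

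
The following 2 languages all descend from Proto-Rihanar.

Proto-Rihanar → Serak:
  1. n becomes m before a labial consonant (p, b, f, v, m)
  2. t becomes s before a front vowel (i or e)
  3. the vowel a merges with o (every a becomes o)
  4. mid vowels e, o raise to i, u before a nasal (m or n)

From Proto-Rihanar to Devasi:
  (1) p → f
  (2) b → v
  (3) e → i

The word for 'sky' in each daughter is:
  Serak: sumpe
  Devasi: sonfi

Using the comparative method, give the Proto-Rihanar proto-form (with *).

Position 5: Serak has e, Devasi has i. Serak preserves e here (none of its changes turn any other segment into e), so the proto-segment is *e.
Position 2: Serak has u, Devasi has o. Devasi preserves o here (none of its changes turn any other segment into o), so the proto-segment is *o.
Position 4: Serak has p, Devasi has f. Serak preserves p here (none of its changes turn any other segment into p), so the proto-segment is *p.
Continuing position by position gives *sonpe; check it forward:
Serak: *sonpe > sompe > sumpe  (by nasal place assimilation, pre-nasal raising)
Devasi: start from *sonpe.
  rule 1 (unconditioned shift): sonpe → sonfe
  rule 2: no change — sonfe
  rule 3 (vowel merger): sonfe → sonfi
  ⇒ Devasi sonfi
*sonpe is the unique common source.

*sonpe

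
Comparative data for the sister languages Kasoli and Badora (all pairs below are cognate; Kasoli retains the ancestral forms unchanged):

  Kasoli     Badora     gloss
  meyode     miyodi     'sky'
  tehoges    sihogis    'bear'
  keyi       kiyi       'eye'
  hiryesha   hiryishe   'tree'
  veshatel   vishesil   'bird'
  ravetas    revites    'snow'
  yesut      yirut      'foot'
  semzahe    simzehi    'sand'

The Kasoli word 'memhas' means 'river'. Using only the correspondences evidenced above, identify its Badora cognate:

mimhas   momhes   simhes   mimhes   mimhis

mimhes

semzahe ~ simzehi — Kasoli e corresponds to Badora i after a consonant, before a nasal.
veshatel ~ vishesil, ravetas ~ revites — Kasoli a corresponds to Badora e after a consonant, before a consonant other than r, m, n, p, b, f, v.
Applying these to Kasoli 'memhas':
  memhas → mimhas   (e→i after a consonant, before a nasal)
  mimhas → mimhes   (a→e after a consonant, before a consonant other than r, m, n, p, b, f, v)
So the Badora cognate is 'mimhes'.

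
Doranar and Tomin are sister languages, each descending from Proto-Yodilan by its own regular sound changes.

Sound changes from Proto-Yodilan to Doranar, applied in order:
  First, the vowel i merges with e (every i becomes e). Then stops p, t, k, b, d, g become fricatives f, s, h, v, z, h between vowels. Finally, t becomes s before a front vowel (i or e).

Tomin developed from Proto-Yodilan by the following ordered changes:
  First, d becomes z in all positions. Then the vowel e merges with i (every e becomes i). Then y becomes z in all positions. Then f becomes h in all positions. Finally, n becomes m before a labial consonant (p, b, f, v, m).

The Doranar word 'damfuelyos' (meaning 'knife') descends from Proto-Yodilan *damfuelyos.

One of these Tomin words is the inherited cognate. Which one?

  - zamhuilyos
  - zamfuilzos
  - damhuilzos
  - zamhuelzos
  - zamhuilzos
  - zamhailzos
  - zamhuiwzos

Tomin: start from *damfuelyos.
  rule 1 (unconditioned shift): damfuelyos → zamfuelyos
  rule 2 (vowel merger): zamfuelyos → zamfuilyos
  rule 3 (unconditioned shift): zamfuilyos → zamfuilzos
  rule 4 (unconditioned shift): zamfuilzos → zamhuilzos
  rule 5: no change — zamhuilzos
  ⇒ Tomin zamhuilzos
The other candidates each miss or misapply at least one Tomin change.

zamhuilzos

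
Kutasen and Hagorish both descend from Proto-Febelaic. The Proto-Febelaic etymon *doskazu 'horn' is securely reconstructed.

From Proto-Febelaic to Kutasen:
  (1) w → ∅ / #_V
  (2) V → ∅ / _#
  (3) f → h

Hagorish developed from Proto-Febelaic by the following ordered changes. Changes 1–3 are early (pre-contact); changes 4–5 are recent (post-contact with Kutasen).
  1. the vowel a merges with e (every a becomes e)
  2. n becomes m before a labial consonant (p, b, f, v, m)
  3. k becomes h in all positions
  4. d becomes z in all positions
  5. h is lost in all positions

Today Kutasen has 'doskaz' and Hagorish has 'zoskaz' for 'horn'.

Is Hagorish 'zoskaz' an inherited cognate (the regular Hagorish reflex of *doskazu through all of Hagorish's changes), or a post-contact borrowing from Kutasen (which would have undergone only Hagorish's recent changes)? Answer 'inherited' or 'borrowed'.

borrowed

If inherited, *doskazu would pass through all of Hagorish's changes:
Hagorish: *doskazu > doskezu > doshezu > zoshezu > zosezu  (by vowel merger, unconditioned shift, unconditioned shift, h-loss)
If borrowed from Kutasen 'doskaz' after the early changes, it would undergo only the recent ones:
  rule 4 (unconditioned shift): doskaz → zoskaz
  rule 5 (h-loss): no change (zoskaz)
  ⇒ as a loan: zoskaz
Hagorish 'zoskaz' matches the loan outcome 'zoskaz', not the inherited 'zosezu' — it skipped the early Hagorish changes, so it was borrowed from Kutasen.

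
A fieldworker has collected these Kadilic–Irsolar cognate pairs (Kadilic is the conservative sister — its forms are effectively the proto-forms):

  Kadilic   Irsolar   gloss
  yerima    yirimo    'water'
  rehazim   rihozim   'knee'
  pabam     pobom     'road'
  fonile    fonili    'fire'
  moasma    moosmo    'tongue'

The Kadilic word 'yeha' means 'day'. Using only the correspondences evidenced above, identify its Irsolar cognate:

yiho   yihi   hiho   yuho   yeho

yiho

rehazim ~ rihozim — Kadilic e corresponds to Irsolar i after a consonant, before a consonant other than r, m, n, p, b, f, v.
yerima ~ yirimo, moasma ~ moosmo — Kadilic a corresponds to Irsolar o word-finally.
Applying these to Kadilic 'yeha':
  yeha → yiha   (e→i after a consonant, before a consonant other than r, m, n, p, b, f, v)
  yiha → yiho   (a→o word-finally)
So the Irsolar cognate is 'yiho'.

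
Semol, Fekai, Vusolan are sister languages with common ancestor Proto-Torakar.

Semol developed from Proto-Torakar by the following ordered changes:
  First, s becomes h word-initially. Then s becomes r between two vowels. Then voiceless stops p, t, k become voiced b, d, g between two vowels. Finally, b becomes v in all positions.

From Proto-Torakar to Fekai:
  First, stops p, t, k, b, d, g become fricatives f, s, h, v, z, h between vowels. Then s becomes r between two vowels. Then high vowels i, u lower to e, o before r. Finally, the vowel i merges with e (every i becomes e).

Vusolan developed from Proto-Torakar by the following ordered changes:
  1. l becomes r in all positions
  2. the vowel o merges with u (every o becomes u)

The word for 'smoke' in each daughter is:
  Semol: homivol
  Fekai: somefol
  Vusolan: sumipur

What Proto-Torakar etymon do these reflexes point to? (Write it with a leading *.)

Position 7: Semol has l, Fekai has l, Vusolan has r. Semol preserves l here (none of its changes turn any other segment into l), so the proto-segment is *l.
Position 2: Semol has o, Fekai has o, Vusolan has u. Semol preserves o here (none of its changes turn any other segment into o), so the proto-segment is *o.
Position 1: Semol has h, Fekai has s, Vusolan has s. Vusolan preserves s here (none of its changes turn any other segment into s), so the proto-segment is *s.
This points to *somipol. Verify forward in each daughter:
Semol: *somipol
  somipol → homipol   [debuccalisation]
  homipol (rule 2 does not apply)
  homipol → homibol   [intervocalic voicing]
  homibol → homivol   [unconditioned shift]
  giving Semol homivol.
Fekai: start from *somipol.
  rule 1 (intervocalic lenition): somipol → somifol
  rule 2: no change — somifol
  rule 3: no change — somifol
  rule 4 (vowel merger): somifol → somefol
  ⇒ Fekai somefol
Vusolan: *somipol
  somipol → somipor   [unconditioned shift]
  somipor → sumipur   [vowel merger]
  giving Vusolan sumipur.
No other proto-form is consistent with every reflex, so the reconstruction is *somipol.

*somipol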